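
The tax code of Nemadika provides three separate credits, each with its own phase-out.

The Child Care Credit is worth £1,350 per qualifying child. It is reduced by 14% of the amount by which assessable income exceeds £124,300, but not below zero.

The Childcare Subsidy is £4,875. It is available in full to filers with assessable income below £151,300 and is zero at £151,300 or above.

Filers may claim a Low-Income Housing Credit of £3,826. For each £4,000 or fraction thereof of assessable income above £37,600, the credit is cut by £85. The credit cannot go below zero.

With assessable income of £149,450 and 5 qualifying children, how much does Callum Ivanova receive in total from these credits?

Child Care Credit: base = 5 × £1,350 = £6,750. 14% of the £25,150 excess over £124,300 is £3,521; credit = £6,750 − £3,521 = £3,229.
Childcare Subsidy: £149,450 is below the £151,300 cutoff, so the full £4,875 applies.
Low-Income Housing Credit: income exceeds £37,600 by £111,850, which is 28 full-or-partial £4,000 increments; reduction = 28 × £85 = £2,380, leaving £1,446.
Total: £3,229 + £4,875 + £1,446 = £9,550.

£9,550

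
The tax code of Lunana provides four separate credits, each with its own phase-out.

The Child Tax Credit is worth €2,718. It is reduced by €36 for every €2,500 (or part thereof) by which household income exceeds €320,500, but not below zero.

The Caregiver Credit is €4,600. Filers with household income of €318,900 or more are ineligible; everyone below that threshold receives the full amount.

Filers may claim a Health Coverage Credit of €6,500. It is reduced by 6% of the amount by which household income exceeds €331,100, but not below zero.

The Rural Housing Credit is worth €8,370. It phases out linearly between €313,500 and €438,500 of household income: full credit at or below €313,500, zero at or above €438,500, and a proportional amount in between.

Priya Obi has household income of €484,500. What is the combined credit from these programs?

€342

Child Tax Credit: income exceeds €320,500 by €164,000, which is 66 full-or-partial €2,500 increments; reduction = 66 × €36 = €2,376, leaving €342.
Caregiver Credit: €484,500 meets or exceeds the €318,900 cutoff, so the credit is €0.
Health Coverage Credit: 6% of the €153,400 excess over €331,100 is €9,204 ≥ base, so the credit is €0.
Rural Housing Credit: €484,500 is at or above €438,500, so the credit is €0.
Total: €342 + €0 + €0 + €0 = €342.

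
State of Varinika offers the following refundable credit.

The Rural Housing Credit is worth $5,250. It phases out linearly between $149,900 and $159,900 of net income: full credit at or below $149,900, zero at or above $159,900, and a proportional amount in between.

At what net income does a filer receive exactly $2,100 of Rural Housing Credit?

$155,900

$2,100 is 2,100/5,250 of the full $5,250, so 3,150/5,250 of the $10,000 range has been used: income = $149,900 + $10,000 × 3,150/5,250 = $155,900.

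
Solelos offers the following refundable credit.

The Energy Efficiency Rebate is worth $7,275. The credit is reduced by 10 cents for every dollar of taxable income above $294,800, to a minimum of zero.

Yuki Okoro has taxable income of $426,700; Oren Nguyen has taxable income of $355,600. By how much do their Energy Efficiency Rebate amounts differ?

$1,195

Yuki ($426,700): Energy Efficiency Rebate: 10% of the $131,900 excess over $294,800 is $13,190 ≥ base, so the credit is $0.
Oren ($355,600): Energy Efficiency Rebate: 10% of the $60,800 excess over $294,800 is $6,080; credit = $7,275 − $6,080 = $1,195.
Difference: |$0 − $1,195| = $1,195.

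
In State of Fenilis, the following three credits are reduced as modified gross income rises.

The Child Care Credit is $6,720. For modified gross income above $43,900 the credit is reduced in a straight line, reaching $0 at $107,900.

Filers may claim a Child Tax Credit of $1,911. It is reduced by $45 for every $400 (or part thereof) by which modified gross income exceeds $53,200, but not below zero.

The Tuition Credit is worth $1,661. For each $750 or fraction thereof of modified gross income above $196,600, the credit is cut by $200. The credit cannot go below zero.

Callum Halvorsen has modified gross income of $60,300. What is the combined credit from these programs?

Child Care Credit: $60,300 is $16,400 into a $64,000 phase-out range, leaving 47,600/64,000 of the credit: $6,720 × 47,600/64,000 = $4,998.
Child Tax Credit: income exceeds $53,200 by $7,100, which is 18 full-or-partial $400 increments; reduction = 18 × $45 = $810, leaving $1,101.
Tuition Credit: $60,300 is at or below the $196,600 threshold, so the full $1,661 applies.
Total: $4,998 + $1,101 + $1,661 = $7,760.

$7,760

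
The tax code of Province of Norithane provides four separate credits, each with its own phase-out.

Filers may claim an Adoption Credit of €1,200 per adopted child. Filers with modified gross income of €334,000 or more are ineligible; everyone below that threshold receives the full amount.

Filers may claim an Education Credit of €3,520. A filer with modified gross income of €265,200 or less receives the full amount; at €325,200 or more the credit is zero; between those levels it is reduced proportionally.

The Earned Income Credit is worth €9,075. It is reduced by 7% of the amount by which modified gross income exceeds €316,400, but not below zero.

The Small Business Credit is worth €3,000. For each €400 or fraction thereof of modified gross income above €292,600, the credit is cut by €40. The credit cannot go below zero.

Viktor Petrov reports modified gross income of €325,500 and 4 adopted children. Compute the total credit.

€13,238

Adoption Credit: base = 4 × €1,200 = €4,800. €325,500 is below the €334,000 cutoff, so the full €4,800 applies.
Education Credit: €325,500 is at or above €325,200, so the credit is €0.
Earned Income Credit: 7% of the €9,100 excess over €316,400 is €637; credit = €9,075 − €637 = €8,438.
Small Business Credit: income exceeds €292,600 by €32,900 → 83 increments × €40 = €3,320 ≥ base, so the credit is €0.
Total: €4,800 + €0 + €8,438 + €0 = €13,238.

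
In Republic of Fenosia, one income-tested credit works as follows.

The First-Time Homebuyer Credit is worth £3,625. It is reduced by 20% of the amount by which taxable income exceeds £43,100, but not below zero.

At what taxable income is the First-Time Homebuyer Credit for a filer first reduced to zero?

The credit falls by 20% of each pound above £43,100, so it reaches zero when the excess is £3,625 / 20% = £18,125: income = £43,100 + £18,125 = £61,225.

£61,225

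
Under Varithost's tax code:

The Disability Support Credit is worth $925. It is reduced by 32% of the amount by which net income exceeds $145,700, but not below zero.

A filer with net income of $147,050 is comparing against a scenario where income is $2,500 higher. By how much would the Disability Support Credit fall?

At $147,050 — 32% of the $1,350 excess over $145,700 is $432; credit = $925 − $432 = $493.
At $149,550 — 32% of the $3,850 excess over $145,700 is $1,232 ≥ base, so the credit is $0.
Lost: $493 − $0 = $493.

$493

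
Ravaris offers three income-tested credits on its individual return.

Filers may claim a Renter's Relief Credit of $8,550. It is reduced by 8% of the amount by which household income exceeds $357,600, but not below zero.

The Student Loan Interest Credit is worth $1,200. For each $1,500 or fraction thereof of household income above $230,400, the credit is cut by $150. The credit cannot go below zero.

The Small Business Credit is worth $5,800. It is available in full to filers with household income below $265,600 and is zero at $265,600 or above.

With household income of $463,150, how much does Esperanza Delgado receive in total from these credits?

Renter's Relief Credit: 8% of the $105,550 excess over $357,600 is $8,444; credit = $8,550 − $8,444 = $106.
Student Loan Interest Credit: income exceeds $230,400 by $232,750 → 156 increments × $150 = $23,400 ≥ base, so the credit is $0.
Small Business Credit: $463,150 meets or exceeds the $265,600 cutoff, so the credit is $0.
Total: $106 + $0 + $0 = $106.

$106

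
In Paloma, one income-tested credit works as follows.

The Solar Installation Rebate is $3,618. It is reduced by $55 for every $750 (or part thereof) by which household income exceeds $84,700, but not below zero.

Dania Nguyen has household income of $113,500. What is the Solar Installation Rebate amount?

Solar Installation Rebate: income exceeds $84,700 by $28,800, which is 39 full-or-partial $750 increments; reduction = 39 × $55 = $2,145, leaving $1,473.

$1,473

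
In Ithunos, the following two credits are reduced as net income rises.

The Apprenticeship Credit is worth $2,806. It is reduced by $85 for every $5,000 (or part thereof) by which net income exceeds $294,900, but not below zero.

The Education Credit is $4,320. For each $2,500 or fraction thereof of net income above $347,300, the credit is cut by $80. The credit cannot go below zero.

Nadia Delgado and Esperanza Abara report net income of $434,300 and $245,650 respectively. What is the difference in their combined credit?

$5,180

Nadia ($434,300): Apprenticeship Credit: income exceeds $294,900 by $139,400, which is 28 full-or-partial $5,000 increments; reduction = 28 × $85 = $2,380, leaving $426. Education Credit: income exceeds $347,300 by $87,000, which is 35 full-or-partial $2,500 increments; reduction = 35 × $80 = $2,800, leaving $1,520. total $426 + $1,520 = $1,946
Esperanza ($245,650): Apprenticeship Credit: $245,650 is at or below the $294,900 threshold, so the full $2,806 applies. Education Credit: $245,650 is at or below the $347,300 threshold, so the full $4,320 applies. total $2,806 + $4,320 = $7,126
Difference: |$1,946 − $7,126| = $5,180.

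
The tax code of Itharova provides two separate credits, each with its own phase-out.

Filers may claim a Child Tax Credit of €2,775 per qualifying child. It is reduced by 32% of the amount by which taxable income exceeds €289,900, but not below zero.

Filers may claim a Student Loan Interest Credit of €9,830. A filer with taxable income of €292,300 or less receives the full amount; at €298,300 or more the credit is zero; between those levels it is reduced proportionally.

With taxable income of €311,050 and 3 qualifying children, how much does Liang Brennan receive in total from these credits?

€1,557

Child Tax Credit: base = 3 × €2,775 = €8,325. 32% of the €21,150 excess over €289,900 is €6,768; credit = €8,325 − €6,768 = €1,557.
Student Loan Interest Credit: €311,050 is at or above €298,300, so the credit is €0.
Total: €1,557 + €0 = €1,557.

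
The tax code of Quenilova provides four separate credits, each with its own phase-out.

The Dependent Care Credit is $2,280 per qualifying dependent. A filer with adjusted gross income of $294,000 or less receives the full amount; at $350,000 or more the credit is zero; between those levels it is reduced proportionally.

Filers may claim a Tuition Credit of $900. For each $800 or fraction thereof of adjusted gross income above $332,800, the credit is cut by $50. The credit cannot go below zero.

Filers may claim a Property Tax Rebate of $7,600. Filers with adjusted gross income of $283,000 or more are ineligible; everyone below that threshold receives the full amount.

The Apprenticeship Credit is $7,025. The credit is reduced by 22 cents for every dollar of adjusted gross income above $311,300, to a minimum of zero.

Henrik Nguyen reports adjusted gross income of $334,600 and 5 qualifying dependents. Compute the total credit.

Dependent Care Credit: base = 5 × $2,280 = $11,400. $334,600 is $40,600 into a $56,000 phase-out range, leaving 15,400/56,000 of the credit: $11,400 × 15,400/56,000 = $3,135.
Tuition Credit: income exceeds $332,800 by $1,800, which is 3 full-or-partial $800 increments; reduction = 3 × $50 = $150, leaving $750.
Property Tax Rebate: $334,600 meets or exceeds the $283,000 cutoff, so the credit is $0.
Apprenticeship Credit: 22% of the $23,300 excess over $311,300 is $5,126; credit = $7,025 − $5,126 = $1,899.
Total: $3,135 + $750 + $0 + $1,899 = $5,784.

$5,784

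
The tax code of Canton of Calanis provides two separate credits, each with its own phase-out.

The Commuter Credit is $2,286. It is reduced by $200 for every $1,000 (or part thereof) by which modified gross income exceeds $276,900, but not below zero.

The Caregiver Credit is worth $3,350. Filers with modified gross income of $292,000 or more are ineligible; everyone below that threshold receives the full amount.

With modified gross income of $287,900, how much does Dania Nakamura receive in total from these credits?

Commuter Credit: income exceeds $276,900 by $11,000, which is 11 full-or-partial $1,000 increments; reduction = 11 × $200 = $2,200, leaving $86.
Caregiver Credit: $287,900 is below the $292,000 cutoff, so the full $3,350 applies.
Total: $86 + $3,350 = $3,436.

$3,436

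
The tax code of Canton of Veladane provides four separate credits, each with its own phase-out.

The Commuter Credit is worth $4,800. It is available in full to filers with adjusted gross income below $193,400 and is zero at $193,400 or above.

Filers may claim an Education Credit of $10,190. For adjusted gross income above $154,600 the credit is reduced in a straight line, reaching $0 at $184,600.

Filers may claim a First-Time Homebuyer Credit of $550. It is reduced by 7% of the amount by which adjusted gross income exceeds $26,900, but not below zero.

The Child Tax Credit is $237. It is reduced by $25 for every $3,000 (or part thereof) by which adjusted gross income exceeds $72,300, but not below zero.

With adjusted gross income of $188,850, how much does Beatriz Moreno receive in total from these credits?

Commuter Credit: $188,850 is below the $193,400 cutoff, so the full $4,800 applies.
Education Credit: $188,850 is at or above $184,600, so the credit is $0.
First-Time Homebuyer Credit: 7% of the $161,950 excess over $26,900 is $11,336.50 ≥ base, so the credit is $0.
Child Tax Credit: income exceeds $72,300 by $116,550 → 39 increments × $25 = $975 ≥ base, so the credit is $0.
Total: $4,800 + $0 + $0 + $0 = $4,800.

$4,800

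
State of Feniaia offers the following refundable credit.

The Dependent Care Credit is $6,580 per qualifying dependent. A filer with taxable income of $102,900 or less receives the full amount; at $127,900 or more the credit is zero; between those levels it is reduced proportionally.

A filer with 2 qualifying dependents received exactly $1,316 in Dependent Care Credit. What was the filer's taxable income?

$125,400

Full credit = 2 × $6,580 = $13,160.
$1,316 is 1,316/13,160 of the full $13,160, so 11,844/13,160 of the $25,000 range has been used: income = $102,900 + $25,000 × 11,844/13,160 = $125,400.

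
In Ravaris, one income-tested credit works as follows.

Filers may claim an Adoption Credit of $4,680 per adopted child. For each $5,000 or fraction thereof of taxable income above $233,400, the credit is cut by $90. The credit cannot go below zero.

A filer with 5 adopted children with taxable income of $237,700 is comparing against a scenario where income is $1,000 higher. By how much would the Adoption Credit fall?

$90

At $237,700 — base = 5 × $4,680 = $23,400. income exceeds $233,400 by $4,300, which is 1 full-or-partial $5,000 increment; reduction = 1 × $90 = $90, leaving $23,310.
At $238,700 — base = 5 × $4,680 = $23,400. income exceeds $233,400 by $5,300, which is 2 full-or-partial $5,000 increments; reduction = 2 × $90 = $180, leaving $23,220.
Lost: $23,310 − $23,220 = $90.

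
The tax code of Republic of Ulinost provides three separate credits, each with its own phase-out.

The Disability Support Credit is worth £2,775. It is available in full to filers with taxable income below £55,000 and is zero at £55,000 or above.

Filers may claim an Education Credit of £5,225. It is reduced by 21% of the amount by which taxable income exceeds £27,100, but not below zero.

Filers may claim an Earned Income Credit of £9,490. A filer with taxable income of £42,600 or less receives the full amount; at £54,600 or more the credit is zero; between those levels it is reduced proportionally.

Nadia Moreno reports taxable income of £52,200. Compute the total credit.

Disability Support Credit: £52,200 is below the £55,000 cutoff, so the full £2,775 applies.
Education Credit: 21% of the £25,100 excess over £27,100 is £5,271 ≥ base, so the credit is £0.
Earned Income Credit: £52,200 is £9,600 into a £12,000 phase-out range, leaving 2,400/12,000 of the credit: £9,490 × 2,400/12,000 = £1,898.
Total: £2,775 + £0 + £1,898 = £4,673.

£4,673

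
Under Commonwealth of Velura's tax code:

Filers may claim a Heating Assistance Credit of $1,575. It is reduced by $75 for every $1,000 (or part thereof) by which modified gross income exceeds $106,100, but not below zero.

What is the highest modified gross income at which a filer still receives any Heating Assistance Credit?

After 20 increments the reduction is 20 × $75 = $1,500, leaving $75; one more increment wipes it out. Increment 20 ends at excess 20 × $1,000 = $20,000, so the highest qualifying income is $106,100 + $20,000 = $126,100.

$126,100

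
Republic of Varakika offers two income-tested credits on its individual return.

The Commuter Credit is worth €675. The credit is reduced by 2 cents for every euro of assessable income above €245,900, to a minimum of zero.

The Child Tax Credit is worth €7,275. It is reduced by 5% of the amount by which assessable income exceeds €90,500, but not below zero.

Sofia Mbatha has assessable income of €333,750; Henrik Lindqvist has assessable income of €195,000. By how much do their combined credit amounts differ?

€2,725

Sofia (€333,750): Commuter Credit: 2% of the €87,850 excess over €245,900 is €1,757 ≥ base, so the credit is €0. Child Tax Credit: 5% of the €243,250 excess over €90,500 is €12,162.50 ≥ base, so the credit is €0. total €0 + €0 = €0
Henrik (€195,000): Commuter Credit: €195,000 is at or below the €245,900 threshold, so the full €675 applies. Child Tax Credit: 5% of the €104,500 excess over €90,500 is €5,225; credit = €7,275 − €5,225 = €2,050. total €675 + €2,050 = €2,725
Difference: |€0 − €2,725| = €2,725.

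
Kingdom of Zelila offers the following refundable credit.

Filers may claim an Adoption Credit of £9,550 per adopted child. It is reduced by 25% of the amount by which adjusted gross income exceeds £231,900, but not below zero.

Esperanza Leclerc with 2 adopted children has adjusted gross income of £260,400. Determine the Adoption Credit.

Adoption Credit: base = 2 × £9,550 = £19,100. 25% of the £28,500 excess over £231,900 is £7,125; credit = £19,100 − £7,125 = £11,975.

£11,975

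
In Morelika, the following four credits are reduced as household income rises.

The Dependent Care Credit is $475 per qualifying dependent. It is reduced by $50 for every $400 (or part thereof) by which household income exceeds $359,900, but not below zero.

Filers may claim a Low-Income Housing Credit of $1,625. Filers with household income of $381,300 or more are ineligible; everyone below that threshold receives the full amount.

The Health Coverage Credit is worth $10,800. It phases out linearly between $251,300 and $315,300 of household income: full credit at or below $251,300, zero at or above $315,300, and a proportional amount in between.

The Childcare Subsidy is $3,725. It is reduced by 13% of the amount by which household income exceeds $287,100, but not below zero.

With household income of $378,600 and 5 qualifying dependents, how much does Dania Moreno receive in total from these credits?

Dependent Care Credit: base = 5 × $475 = $2,375. income exceeds $359,900 by $18,700, which is 47 full-or-partial $400 increments; reduction = 47 × $50 = $2,350, leaving $25.
Low-Income Housing Credit: $378,600 is below the $381,300 cutoff, so the full $1,625 applies.
Health Coverage Credit: $378,600 is at or above $315,300, so the credit is $0.
Childcare Subsidy: 13% of the $91,500 excess over $287,100 is $11,895 ≥ base, so the credit is $0.
Total: $25 + $1,625 + $0 + $0 = $1,650.

$1,650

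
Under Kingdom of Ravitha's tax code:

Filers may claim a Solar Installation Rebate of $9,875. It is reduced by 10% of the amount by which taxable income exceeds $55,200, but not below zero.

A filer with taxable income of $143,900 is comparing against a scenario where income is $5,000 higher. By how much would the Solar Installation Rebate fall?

$500

At $143,900 — 10% of the $88,700 excess over $55,200 is $8,870; credit = $9,875 − $8,870 = $1,005.
At $148,900 — 10% of the $93,700 excess over $55,200 is $9,370; credit = $9,875 − $9,370 = $505.
Lost: $1,005 − $505 = $500.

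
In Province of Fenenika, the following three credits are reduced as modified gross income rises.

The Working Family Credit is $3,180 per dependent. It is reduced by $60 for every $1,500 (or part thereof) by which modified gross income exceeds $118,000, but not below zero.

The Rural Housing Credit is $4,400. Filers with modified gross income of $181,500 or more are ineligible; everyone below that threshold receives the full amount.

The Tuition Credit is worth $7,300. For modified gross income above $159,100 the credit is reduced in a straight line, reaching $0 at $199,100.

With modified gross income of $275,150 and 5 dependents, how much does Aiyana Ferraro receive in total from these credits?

$9,600

Working Family Credit: base = 5 × $3,180 = $15,900. income exceeds $118,000 by $157,150, which is 105 full-or-partial $1,500 increments; reduction = 105 × $60 = $6,300, leaving $9,600.
Rural Housing Credit: $275,150 meets or exceeds the $181,500 cutoff, so the credit is $0.
Tuition Credit: $275,150 is at or above $199,100, so the credit is $0.
Total: $9,600 + $0 + $0 = $9,600.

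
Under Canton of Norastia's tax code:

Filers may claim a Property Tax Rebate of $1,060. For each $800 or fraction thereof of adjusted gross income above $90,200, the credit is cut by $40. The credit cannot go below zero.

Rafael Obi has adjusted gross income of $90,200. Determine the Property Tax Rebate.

Property Tax Rebate: $90,200 is at or below the $90,200 threshold, so the full $1,060 applies.

$1,060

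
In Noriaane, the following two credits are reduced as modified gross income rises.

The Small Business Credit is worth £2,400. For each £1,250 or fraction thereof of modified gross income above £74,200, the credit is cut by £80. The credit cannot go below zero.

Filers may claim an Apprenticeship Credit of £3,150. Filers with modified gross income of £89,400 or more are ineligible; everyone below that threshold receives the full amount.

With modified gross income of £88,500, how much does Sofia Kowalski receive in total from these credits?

Small Business Credit: income exceeds £74,200 by £14,300, which is 12 full-or-partial £1,250 increments; reduction = 12 × £80 = £960, leaving £1,440.
Apprenticeship Credit: £88,500 is below the £89,400 cutoff, so the full £3,150 applies.
Total: £1,440 + £3,150 = £4,590.

£4,590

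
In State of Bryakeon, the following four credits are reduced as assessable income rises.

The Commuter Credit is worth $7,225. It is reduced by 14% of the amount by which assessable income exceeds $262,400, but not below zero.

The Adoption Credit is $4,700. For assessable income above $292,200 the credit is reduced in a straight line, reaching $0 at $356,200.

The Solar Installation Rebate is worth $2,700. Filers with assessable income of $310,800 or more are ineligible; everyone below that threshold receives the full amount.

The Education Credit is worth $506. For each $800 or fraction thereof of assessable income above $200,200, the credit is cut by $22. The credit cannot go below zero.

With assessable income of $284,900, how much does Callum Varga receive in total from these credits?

$11,475

Commuter Credit: 14% of the $22,500 excess over $262,400 is $3,150; credit = $7,225 − $3,150 = $4,075.
Adoption Credit: $284,900 is at or below the $292,200 threshold, so the full $4,700 applies.
Solar Installation Rebate: $284,900 is below the $310,800 cutoff, so the full $2,700 applies.
Education Credit: income exceeds $200,200 by $84,700 → 106 increments × $22 = $2,332 ≥ base, so the credit is $0.
Total: $4,075 + $4,700 + $2,700 + $0 = $11,475.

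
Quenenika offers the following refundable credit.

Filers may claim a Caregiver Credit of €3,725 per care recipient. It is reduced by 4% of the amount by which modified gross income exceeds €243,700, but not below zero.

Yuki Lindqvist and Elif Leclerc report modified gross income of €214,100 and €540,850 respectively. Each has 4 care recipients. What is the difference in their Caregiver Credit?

€11,886

Yuki (€214,100): Caregiver Credit: base = 4 × €3,725 = €14,900. €214,100 is at or below the €243,700 threshold, so the full €14,900 applies.
Elif (€540,850): Caregiver Credit: base = 4 × €3,725 = €14,900. 4% of the €297,150 excess over €243,700 is €11,886; credit = €14,900 − €11,886 = €3,014.
Difference: |€14,900 − €3,014| = €11,886.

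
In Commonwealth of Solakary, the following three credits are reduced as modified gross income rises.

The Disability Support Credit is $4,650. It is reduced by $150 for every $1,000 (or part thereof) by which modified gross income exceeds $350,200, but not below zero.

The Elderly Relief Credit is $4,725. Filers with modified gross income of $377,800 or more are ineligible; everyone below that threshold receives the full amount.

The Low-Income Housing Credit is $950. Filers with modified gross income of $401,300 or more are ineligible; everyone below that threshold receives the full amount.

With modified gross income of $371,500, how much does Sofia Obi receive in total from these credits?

Disability Support Credit: income exceeds $350,200 by $21,300, which is 22 full-or-partial $1,000 increments; reduction = 22 × $150 = $3,300, leaving $1,350.
Elderly Relief Credit: $371,500 is below the $377,800 cutoff, so the full $4,725 applies.
Low-Income Housing Credit: $371,500 is below the $401,300 cutoff, so the full $950 applies.
Total: $1,350 + $4,725 + $950 = $7,025.

$7,025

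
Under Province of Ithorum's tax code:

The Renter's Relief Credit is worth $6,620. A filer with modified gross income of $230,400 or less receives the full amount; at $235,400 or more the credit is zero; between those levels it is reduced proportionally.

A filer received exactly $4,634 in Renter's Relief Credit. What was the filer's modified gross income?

$4,634 is 4,634/6,620 of the full $6,620, so 1,986/6,620 of the $5,000 range has been used: income = $230,400 + $5,000 × 1,986/6,620 = $231,900.

$231,900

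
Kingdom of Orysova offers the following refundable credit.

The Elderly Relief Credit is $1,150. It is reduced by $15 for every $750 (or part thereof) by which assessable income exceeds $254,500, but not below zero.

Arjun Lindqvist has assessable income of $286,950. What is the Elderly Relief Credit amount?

Elderly Relief Credit: income exceeds $254,500 by $32,450, which is 44 full-or-partial $750 increments; reduction = 44 × $15 = $660, leaving $490.

$490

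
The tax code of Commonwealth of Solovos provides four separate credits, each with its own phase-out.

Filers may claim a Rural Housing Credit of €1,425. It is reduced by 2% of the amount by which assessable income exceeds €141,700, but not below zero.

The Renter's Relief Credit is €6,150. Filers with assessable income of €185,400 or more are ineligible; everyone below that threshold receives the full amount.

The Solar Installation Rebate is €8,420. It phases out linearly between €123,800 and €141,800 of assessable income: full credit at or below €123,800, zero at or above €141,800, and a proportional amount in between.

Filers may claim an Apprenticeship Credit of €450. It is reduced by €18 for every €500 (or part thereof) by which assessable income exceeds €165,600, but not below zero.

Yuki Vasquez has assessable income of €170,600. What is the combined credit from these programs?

Rural Housing Credit: 2% of the €28,900 excess over €141,700 is €578; credit = €1,425 − €578 = €847.
Renter's Relief Credit: €170,600 is below the €185,400 cutoff, so the full €6,150 applies.
Solar Installation Rebate: €170,600 is at or above €141,800, so the credit is €0.
Apprenticeship Credit: income exceeds €165,600 by €5,000, which is 10 full-or-partial €500 increments; reduction = 10 × €18 = €180, leaving €270.
Total: €847 + €6,150 + €0 + €270 = €7,267.

€7,267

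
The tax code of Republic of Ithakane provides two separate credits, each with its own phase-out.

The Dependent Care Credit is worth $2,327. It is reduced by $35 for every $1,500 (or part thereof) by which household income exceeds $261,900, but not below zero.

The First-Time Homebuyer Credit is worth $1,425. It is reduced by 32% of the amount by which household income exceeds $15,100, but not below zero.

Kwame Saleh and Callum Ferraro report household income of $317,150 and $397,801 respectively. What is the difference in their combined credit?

$1,032

Kwame ($317,150): Dependent Care Credit: income exceeds $261,900 by $55,250, which is 37 full-or-partial $1,500 increments; reduction = 37 × $35 = $1,295, leaving $1,032. First-Time Homebuyer Credit: 32% of the $302,050 excess over $15,100 is $96,656 ≥ base, so the credit is $0. total $1,032 + $0 = $1,032
Callum ($397,801): Dependent Care Credit: income exceeds $261,900 by $135,901 → 91 increments × $35 = $3,185 ≥ base, so the credit is $0. First-Time Homebuyer Credit: 32% of the $382,701 excess over $15,100 is $122,464.32 ≥ base, so the credit is $0. total $0 + $0 = $0
Difference: |$1,032 − $0| = $1,032.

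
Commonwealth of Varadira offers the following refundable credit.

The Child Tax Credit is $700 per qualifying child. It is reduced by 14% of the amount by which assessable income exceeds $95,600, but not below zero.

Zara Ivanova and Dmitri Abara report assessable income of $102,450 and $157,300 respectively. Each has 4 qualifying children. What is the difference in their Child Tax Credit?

Zara ($102,450): Child Tax Credit: base = 4 × $700 = $2,800. 14% of the $6,850 excess over $95,600 is $959; credit = $2,800 − $959 = $1,841.
Dmitri ($157,300): Child Tax Credit: base = 4 × $700 = $2,800. 14% of the $61,700 excess over $95,600 is $8,638 ≥ base, so the credit is $0.
Difference: |$1,841 − $0| = $1,841.

$1,841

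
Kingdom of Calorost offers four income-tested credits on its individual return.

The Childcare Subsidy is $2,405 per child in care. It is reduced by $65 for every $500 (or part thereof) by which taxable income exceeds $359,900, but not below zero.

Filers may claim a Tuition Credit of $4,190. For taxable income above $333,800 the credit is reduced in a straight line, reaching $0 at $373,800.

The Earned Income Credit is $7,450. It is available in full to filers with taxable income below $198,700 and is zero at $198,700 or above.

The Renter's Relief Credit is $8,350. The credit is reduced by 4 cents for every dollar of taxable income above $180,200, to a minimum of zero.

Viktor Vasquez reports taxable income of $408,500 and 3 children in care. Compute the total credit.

Childcare Subsidy: base = 3 × $2,405 = $7,215. income exceeds $359,900 by $48,600, which is 98 full-or-partial $500 increments; reduction = 98 × $65 = $6,370, leaving $845.
Tuition Credit: $408,500 is at or above $373,800, so the credit is $0.
Earned Income Credit: $408,500 meets or exceeds the $198,700 cutoff, so the credit is $0.
Renter's Relief Credit: 4% of the $228,300 excess over $180,200 is $9,132 ≥ base, so the credit is $0.
Total: $845 + $0 + $0 + $0 = $845.

$845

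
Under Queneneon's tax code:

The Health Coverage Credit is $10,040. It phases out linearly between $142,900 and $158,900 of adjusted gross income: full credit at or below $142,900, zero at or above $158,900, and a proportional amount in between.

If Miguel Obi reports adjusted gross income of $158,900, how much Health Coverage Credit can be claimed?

Health Coverage Credit: $158,900 is at or above $158,900, so the credit is $0.

$0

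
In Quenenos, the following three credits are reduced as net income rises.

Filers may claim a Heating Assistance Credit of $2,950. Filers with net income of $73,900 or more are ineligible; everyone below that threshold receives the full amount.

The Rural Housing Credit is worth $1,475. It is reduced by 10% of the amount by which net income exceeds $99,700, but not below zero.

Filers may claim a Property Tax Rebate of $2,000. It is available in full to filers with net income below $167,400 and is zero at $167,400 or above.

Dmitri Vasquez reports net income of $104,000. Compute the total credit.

$3,045

Heating Assistance Credit: $104,000 meets or exceeds the $73,900 cutoff, so the credit is $0.
Rural Housing Credit: 10% of the $4,300 excess over $99,700 is $430; credit = $1,475 − $430 = $1,045.
Property Tax Rebate: $104,000 is below the $167,400 cutoff, so the full $2,000 applies.
Total: $0 + $1,045 + $2,000 = $3,045.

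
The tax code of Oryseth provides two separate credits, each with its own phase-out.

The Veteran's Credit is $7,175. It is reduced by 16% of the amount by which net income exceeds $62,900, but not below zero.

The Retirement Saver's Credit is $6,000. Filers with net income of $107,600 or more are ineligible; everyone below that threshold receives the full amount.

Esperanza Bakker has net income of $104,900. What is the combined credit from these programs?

$6,455

Veteran's Credit: 16% of the $42,000 excess over $62,900 is $6,720; credit = $7,175 − $6,720 = $455.
Retirement Saver's Credit: $104,900 is below the $107,600 cutoff, so the full $6,000 applies.
Total: $455 + $6,000 = $6,455.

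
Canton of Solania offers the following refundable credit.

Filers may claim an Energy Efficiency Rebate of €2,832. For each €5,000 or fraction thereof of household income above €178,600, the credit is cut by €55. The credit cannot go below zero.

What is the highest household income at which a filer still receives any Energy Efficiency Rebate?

After 51 increments the reduction is 51 × €55 = €2,805, leaving €27; one more increment wipes it out. Increment 51 ends at excess 51 × €5,000 = €255,000, so the highest qualifying income is €178,600 + €255,000 = €433,600.

€433,600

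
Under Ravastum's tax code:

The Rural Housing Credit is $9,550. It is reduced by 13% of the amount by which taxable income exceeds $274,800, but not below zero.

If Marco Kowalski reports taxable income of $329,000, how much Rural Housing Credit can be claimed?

$2,504

Rural Housing Credit: 13% of the $54,200 excess over $274,800 is $7,046; credit = $9,550 − $7,046 = $2,504.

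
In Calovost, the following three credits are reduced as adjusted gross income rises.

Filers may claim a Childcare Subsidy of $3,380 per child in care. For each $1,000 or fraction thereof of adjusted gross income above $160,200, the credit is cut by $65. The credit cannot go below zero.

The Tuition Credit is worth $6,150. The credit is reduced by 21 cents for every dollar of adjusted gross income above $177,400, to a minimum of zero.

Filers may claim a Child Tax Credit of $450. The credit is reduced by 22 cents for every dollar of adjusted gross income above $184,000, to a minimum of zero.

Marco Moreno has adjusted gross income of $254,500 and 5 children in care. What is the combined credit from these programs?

$10,725

Childcare Subsidy: base = 5 × $3,380 = $16,900. income exceeds $160,200 by $94,300, which is 95 full-or-partial $1,000 increments; reduction = 95 × $65 = $6,175, leaving $10,725.
Tuition Credit: 21% of the $77,100 excess over $177,400 is $16,191 ≥ base, so the credit is $0.
Child Tax Credit: 22% of the $70,500 excess over $184,000 is $15,510 ≥ base, so the credit is $0.
Total: $10,725 + $0 + $0 = $10,725.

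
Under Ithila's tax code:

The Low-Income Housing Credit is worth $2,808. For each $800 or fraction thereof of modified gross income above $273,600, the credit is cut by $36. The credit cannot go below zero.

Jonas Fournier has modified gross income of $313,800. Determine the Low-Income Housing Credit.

Low-Income Housing Credit: income exceeds $273,600 by $40,200, which is 51 full-or-partial $800 increments; reduction = 51 × $36 = $1,836, leaving $972.

$972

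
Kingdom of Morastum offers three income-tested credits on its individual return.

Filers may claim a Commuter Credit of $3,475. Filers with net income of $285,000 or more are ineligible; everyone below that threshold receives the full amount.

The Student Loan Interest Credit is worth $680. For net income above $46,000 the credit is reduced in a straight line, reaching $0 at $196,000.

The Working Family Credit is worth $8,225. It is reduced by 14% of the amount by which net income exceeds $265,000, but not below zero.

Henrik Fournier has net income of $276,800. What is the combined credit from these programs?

Commuter Credit: $276,800 is below the $285,000 cutoff, so the full $3,475 applies.
Student Loan Interest Credit: $276,800 is at or above $196,000, so the credit is $0.
Working Family Credit: 14% of the $11,800 excess over $265,000 is $1,652; credit = $8,225 − $1,652 = $6,573.
Total: $3,475 + $0 + $6,573 = $10,048.

$10,048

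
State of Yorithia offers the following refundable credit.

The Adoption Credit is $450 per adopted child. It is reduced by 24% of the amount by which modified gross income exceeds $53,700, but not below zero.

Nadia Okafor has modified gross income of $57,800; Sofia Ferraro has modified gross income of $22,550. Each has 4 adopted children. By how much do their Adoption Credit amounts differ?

$984

Nadia ($57,800): Adoption Credit: base = 4 × $450 = $1,800. 24% of the $4,100 excess over $53,700 is $984; credit = $1,800 − $984 = $816.
Sofia ($22,550): Adoption Credit: base = 4 × $450 = $1,800. $22,550 is at or below the $53,700 threshold, so the full $1,800 applies.
Difference: |$816 − $1,800| = $984.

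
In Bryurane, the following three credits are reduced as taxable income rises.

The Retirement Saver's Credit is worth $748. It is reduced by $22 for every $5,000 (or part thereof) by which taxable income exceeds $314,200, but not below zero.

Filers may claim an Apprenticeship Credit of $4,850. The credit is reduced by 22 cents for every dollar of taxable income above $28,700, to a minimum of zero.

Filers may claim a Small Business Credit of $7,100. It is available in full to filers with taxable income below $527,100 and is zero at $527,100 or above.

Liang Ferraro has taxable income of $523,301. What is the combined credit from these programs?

$7,100

Retirement Saver's Credit: income exceeds $314,200 by $209,101 → 42 increments × $22 = $924 ≥ base, so the credit is $0.
Apprenticeship Credit: 22% of the $494,601 excess over $28,700 is $108,812.22 ≥ base, so the credit is $0.
Small Business Credit: $523,301 is below the $527,100 cutoff, so the full $7,100 applies.
Total: $0 + $0 + $7,100 = $7,100.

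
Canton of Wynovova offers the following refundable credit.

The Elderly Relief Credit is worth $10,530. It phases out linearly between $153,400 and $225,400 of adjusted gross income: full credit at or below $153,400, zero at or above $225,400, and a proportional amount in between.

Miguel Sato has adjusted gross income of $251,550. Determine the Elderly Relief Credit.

Elderly Relief Credit: $251,550 is at or above $225,400, so the credit is $0.

$0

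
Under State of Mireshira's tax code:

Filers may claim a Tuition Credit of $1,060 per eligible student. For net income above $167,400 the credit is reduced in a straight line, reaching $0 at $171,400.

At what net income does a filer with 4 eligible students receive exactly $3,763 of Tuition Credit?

Full credit = 4 × $1,060 = $4,240.
$3,763 is 3,763/4,240 of the full $4,240, so 477/4,240 of the $4,000 range has been used: income = $167,400 + $4,000 × 477/4,240 = $167,850.

$167,850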